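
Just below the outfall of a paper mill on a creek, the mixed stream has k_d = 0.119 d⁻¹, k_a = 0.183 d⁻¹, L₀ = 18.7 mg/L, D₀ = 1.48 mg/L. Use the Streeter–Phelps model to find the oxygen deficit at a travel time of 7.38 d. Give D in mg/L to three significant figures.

k_d L₀/(k_a−k_d) = 0.119×18.7/(0.183−0.119) = 2.225/0.06400 = 34.77 mg/L.
e^(−k_d t) = e^(−0.119×7.380) = 0.4155; e^(−k_a t) = e^(−0.183×7.380) = 0.2591.
D = 34.77 × (0.4155 − 0.2591) + 1.48 × 0.2591 = 5.439 + 0.3835 = 5.822 mg/L.

D ≈ 5.82 mg/L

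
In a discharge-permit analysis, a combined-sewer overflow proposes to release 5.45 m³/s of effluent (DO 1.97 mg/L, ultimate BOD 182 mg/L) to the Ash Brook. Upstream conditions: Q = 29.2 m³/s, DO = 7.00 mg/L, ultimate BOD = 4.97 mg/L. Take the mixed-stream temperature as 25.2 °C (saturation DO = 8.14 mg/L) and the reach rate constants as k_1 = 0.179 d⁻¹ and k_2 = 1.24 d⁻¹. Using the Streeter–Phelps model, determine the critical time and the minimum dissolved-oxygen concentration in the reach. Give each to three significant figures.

t_c ≈ 1.42 d; minimum DO ≈ 4.47 mg/L

Mixed DO = (29.2×7.00 + 5.45×1.97)/(29.2+5.45) = 215.1/34.65 = 6.209 mg/L.
Mixed L₀ = (29.2×4.97 + 5.45×182)/(34.65) = 1137/34.65 = 32.81 mg/L.
Initial deficit D₀ = C_s − DO₀ = 8.14 − 6.209 = 1.931 mg/L.
t_c = (1/1.061) ln[(1.24/0.179)(1 − 1.931×1.061/(0.179×32.81))] = 0.9425 × ln(4.511) = 1.420 d.
D_c = (0.179/1.24) × 32.81 × e^(−0.179×1.420) = 0.1444 × 32.81 × 0.7756 = 3.674 mg/L.
Minimum DO = 8.14 − 3.674 = 4.466 mg/L.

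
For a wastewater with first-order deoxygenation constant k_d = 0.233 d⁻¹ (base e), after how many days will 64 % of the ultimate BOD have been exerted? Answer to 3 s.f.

y/L₀ = 1 − e^(−k_d t) = 0.64 ⇒ e^(−k_d t) = 0.360
t = −ln(0.360) / 0.233 = 1.022 / 0.233 = 4.385 d.

t ≈ 4.38 d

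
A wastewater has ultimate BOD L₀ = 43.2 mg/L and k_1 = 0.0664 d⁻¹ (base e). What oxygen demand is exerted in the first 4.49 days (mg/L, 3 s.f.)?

y ≈ 11.1 mg/L

y_t = L₀(1 − e^(−k_1 t)) = 43.2 × (1 − e^(−0.0664×4.49))
= 43.2 × (1 − 0.7422) = 43.2 × 0.2578 = 11.14 mg/L.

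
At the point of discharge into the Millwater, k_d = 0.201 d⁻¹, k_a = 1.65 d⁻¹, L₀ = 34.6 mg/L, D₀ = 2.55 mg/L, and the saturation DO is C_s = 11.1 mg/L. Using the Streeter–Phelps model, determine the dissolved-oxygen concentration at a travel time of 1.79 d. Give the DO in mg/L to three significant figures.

DO ≈ 7.87 mg/L

k_d L₀/(k_a−k_d) = 0.201×34.6/(1.65−0.201) = 6.955/1.449 = 4.800 mg/L.
e^(−k_d t) = e^(−0.201×1.790) = 0.6978; e^(−k_a t) = e^(−1.65×1.790) = 0.05216.
D = 4.800 × (0.6978 − 0.05216) + 2.55 × 0.05216 = 3.099 + 0.1330 = 3.232 mg/L.
DO = C_s − D = 11.1 − 3.232 = 7.868 mg/L.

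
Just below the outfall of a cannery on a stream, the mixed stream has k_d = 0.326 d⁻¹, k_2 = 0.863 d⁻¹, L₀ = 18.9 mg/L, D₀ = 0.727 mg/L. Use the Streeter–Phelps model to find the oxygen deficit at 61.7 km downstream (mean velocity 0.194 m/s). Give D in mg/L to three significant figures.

D ≈ 3.01 mg/L

Travel time t = x/v = 61.7 km / (0.194 m/s) = 61700 m / 0.194 m/s = 318000 s = 3.681 d.
k_d L₀/(k_2−k_d) = 0.326×18.9/(0.863−0.326) = 6.161/0.5370 = 11.47 mg/L.
e^(−k_d t) = e^(−0.326×3.681) = 0.3012; e^(−k_2 t) = e^(−0.863×3.681) = 0.04172.
D = 11.47 × (0.3012 − 0.04172) + 0.727 × 0.04172 = 2.977 + 0.03033 = 3.007 mg/L.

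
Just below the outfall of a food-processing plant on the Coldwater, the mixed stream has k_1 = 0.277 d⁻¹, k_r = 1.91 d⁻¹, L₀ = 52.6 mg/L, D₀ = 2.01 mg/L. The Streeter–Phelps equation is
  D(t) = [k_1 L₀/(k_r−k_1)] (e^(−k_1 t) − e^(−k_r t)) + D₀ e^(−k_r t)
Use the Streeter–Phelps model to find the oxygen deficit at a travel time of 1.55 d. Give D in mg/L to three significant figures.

D ≈ 5.45 mg/L

k_1 L₀/(k_r−k_1) = 0.277×52.6/(1.91−0.277) = 14.57/1.633 = 8.922 mg/L.
e^(−k_1 t) = e^(−0.277×1.550) = 0.6509; e^(−k_r t) = e^(−1.91×1.550) = 0.05179.
D = 8.922 × (0.6509 − 0.05179) + 2.01 × 0.05179 = 5.346 + 0.1041 = 5.450 mg/L.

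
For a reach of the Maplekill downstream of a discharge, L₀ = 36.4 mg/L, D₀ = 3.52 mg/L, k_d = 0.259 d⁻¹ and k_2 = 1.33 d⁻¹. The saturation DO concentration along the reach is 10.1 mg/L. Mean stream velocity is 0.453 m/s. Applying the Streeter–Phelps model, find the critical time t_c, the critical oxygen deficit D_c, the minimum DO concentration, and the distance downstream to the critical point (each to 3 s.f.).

t_c ≈ 1.05 d; D_c ≈ 5.40 mg/L; min DO ≈ 4.70 mg/L; x_c ≈ 41.1 km

With k_2/k_d = 5.135 and 1 − D₀(k_2−k_d)/(k_d L₀) = 0.6001,
t_c = ln(5.135 × 0.6001) / (1.33 − 0.259) = ln(3.082) / 1.071 = 1.125/1.071 = 1.051 d.
L(t_c) = L₀ e^(−k_d t_c) = 36.4 × 0.7617 = 27.73 mg/L, and at the critical point k_2 D_c = k_d L, so D_c = (0.259/1.33) × 27.73 = 5.399 mg/L.
Minimum DO = C_s − D_c = 10.1 − 5.399 = 4.701 mg/L.
x_c = v t_c = 0.453 m/s × 1.051 d × 86400 s/d = 41130 m ≈ 41.1 km.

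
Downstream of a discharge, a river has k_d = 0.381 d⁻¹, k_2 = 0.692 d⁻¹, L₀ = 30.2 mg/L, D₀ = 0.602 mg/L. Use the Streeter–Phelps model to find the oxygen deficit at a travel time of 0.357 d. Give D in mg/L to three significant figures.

D ≈ 3.86 mg/L

k_d L₀/(k_2−k_d) = 0.381×30.2/(0.692−0.381) = 11.51/0.3110 = 37.00 mg/L.
e^(−k_d t) = e^(−0.381×0.3570) = 0.8728; e^(−k_2 t) = e^(−0.692×0.3570) = 0.7811.
D = 37.00 × (0.8728 − 0.7811) + 0.602 × 0.7811 = 3.393 + 0.4702 = 3.864 mg/L.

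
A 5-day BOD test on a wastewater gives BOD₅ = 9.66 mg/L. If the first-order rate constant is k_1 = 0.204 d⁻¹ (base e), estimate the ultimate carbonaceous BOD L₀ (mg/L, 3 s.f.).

L₀ ≈ 15.1 mg/L

BOD₅ = L₀(1 − e^(−5k_1)) ⇒ L₀ = BOD₅ / (1 − e^(−5×0.204))
= 9.66 / (1 − 0.3606) = 9.66 / 0.6394 = 15.11 mg/L.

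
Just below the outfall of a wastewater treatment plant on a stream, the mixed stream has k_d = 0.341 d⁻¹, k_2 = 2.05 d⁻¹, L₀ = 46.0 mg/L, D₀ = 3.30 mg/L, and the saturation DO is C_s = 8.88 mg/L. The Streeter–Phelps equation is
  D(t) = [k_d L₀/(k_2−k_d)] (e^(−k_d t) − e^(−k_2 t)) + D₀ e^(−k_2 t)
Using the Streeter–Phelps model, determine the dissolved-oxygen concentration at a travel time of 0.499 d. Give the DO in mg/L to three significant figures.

k_d L₀/(k_2−k_d) = 0.341×46.0/(2.05−0.341) = 15.69/1.709 = 9.178 mg/L.
e^(−k_d t) = e^(−0.341×0.4990) = 0.8435; e^(−k_2 t) = e^(−2.05×0.4990) = 0.3595.
D = 9.178 × (0.8435 − 0.3595) + 3.30 × 0.3595 = 4.442 + 1.186 = 5.629 mg/L.
DO = C_s − D = 8.88 − 5.629 = 3.251 mg/L.

DO ≈ 3.25 mg/L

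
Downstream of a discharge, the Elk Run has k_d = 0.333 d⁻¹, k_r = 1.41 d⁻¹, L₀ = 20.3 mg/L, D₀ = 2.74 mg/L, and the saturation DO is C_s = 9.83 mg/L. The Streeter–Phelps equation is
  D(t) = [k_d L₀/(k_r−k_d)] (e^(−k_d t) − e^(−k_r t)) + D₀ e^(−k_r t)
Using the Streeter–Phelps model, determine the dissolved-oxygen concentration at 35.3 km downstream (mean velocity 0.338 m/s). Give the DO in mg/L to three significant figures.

DO ≈ 6.28 mg/L

Travel time t = x/v = 35.3 km / (0.338 m/s) = 35300 m / 0.338 m/s = 104400 s = 1.209 d.
k_d L₀/(k_r−k_d) = 0.333×20.3/(1.41−0.333) = 6.760/1.077 = 6.277 mg/L.
e^(−k_d t) = e^(−0.333×1.209) = 0.6686; e^(−k_r t) = e^(−1.41×1.209) = 0.1819.
D = 6.277 × (0.6686 − 0.1819) + 2.74 × 0.1819 = 3.055 + 0.4984 = 3.553 mg/L.
DO = C_s − D = 9.83 − 3.553 = 6.277 mg/L.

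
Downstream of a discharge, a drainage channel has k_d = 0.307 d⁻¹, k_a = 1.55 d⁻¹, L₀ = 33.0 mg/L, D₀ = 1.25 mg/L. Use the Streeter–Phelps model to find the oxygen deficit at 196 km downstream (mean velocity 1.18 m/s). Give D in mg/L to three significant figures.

D ≈ 4.17 mg/L

Travel time t = x/v = 196 km / (1.18 m/s) = 196000 m / 1.18 m/s = 166100 s = 1.922 d.
k_d L₀/(k_a−k_d) = 0.307×33.0/(1.55−0.307) = 10.13/1.243 = 8.150 mg/L.
e^(−k_d t) = e^(−0.307×1.922) = 0.5542; e^(−k_a t) = e^(−1.55×1.922) = 0.05080.
D = 8.150 × (0.5542 − 0.05080) + 1.25 × 0.05080 = 4.103 + 0.06350 = 4.167 mg/L.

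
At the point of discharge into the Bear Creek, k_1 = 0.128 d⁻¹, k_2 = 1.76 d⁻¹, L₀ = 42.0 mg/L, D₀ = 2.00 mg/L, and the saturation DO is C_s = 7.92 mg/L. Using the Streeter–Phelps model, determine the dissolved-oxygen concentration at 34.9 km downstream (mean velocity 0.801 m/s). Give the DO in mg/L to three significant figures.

Travel time t = x/v = 34.9 km / (0.801 m/s) = 34900 m / 0.801 m/s = 43570 s = 0.5043 d.
k_1 L₀/(k_2−k_1) = 0.128×42.0/(1.76−0.128) = 5.376/1.632 = 3.294 mg/L.
e^(−k_1 t) = e^(−0.128×0.5043) = 0.9375; e^(−k_2 t) = e^(−1.76×0.5043) = 0.4117.
D = 3.294 × (0.9375 − 0.4117) + 2.00 × 0.4117 = 1.732 + 0.8233 = 2.555 mg/L.
DO = C_s − D = 7.92 − 2.555 = 5.365 mg/L.

DO ≈ 5.36 mg/L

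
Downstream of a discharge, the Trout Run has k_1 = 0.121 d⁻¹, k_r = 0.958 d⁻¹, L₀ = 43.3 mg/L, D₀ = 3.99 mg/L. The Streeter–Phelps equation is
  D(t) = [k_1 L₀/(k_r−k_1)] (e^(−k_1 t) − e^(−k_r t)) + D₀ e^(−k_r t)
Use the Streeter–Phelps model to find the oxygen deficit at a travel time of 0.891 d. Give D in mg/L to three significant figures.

D ≈ 4.65 mg/L

k_1 L₀/(k_r−k_1) = 0.121×43.3/(0.958−0.121) = 5.239/0.8370 = 6.260 mg/L.
e^(−k_1 t) = e^(−0.121×0.8910) = 0.8978; e^(−k_r t) = e^(−0.958×0.8910) = 0.4259.
D = 6.260 × (0.8978 − 0.4259) + 3.99 × 0.4259 = 2.954 + 1.699 = 4.653 mg/L.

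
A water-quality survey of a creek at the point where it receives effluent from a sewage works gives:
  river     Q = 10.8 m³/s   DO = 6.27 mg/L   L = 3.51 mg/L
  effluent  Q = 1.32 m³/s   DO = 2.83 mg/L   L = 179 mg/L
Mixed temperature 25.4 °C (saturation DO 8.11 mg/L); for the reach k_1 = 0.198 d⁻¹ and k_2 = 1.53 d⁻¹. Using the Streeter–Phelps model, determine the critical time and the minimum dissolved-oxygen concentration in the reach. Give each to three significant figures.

t_c ≈ 0.728 d; minimum DO ≈ 5.58 mg/L

Mixed DO = (10.8×6.27 + 1.32×2.83)/(10.8+1.32) = 71.45/12.12 = 5.895 mg/L.
Mixed L₀ = (10.8×3.51 + 1.32×179)/(12.12) = 274.2/12.12 = 22.62 mg/L.
Initial deficit D₀ = C_s − DO₀ = 8.11 − 5.895 = 2.215 mg/L.
t_c = (1/1.332) ln[(1.53/0.198)(1 − 2.215×1.332/(0.198×22.62))] = 0.7508 × ln(2.638) = 0.7283 d.
D_c = (0.198/1.53) × 22.62 × e^(−0.198×0.7283) = 0.1294 × 22.62 × 0.8657 = 2.534 mg/L.
Minimum DO = 8.11 − 2.534 = 5.576 mg/L.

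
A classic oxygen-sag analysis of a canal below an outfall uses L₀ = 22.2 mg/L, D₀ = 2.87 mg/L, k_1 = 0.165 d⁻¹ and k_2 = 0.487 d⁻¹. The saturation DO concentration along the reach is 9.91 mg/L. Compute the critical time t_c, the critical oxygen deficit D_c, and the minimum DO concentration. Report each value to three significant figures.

t_c ≈ 2.46 d; D_c ≈ 5.01 mg/L; min DO ≈ 4.90 mg/L

t_c = [1/(k_2−k_1)] ln[(k_2/k_1)(1 − D₀(k_2−k_1)/(k_1 L₀))]
= [1/(0.487−0.165)] ln[(0.487/0.165)(1 − 2.87×0.3220/(0.165×22.2))]
= (1/0.3220) ln[2.952 × 0.7477] = 3.106 × ln(2.207) = 3.106 × 0.7916 = 2.458 d.
L(t_c) = L₀ e^(−k_1 t_c) = 22.2 × 0.6666 = 14.80 mg/L, and at the critical point k_2 D_c = k_1 L, so D_c = (0.165/0.487) × 14.80 = 5.014 mg/L.
Minimum DO = C_s − D_c = 9.91 − 5.014 = 4.896 mg/L.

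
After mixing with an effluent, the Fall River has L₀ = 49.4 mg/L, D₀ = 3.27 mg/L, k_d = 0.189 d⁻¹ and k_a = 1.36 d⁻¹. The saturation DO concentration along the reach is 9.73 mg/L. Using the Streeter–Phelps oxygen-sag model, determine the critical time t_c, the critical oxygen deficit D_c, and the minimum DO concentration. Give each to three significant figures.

With k_a/k_d = 7.196 and 1 − D₀(k_a−k_d)/(k_d L₀) = 0.5899,
t_c = ln(7.196 × 0.5899) / (1.36 − 0.189) = ln(4.245) / 1.171 = 1.446/1.171 = 1.235 d.
D_c = (k_d/k_a) L₀ e^(−k_d t_c) = (0.189/1.36) × 49.4 × e^(−0.189×1.235) = 0.1390 × 49.4 × 0.7919 = 5.436 mg/L.
Minimum DO = C_s − D_c = 9.73 − 5.436 = 4.294 mg/L.

t_c ≈ 1.23 d; D_c ≈ 5.44 mg/L; min DO ≈ 4.29 mg/L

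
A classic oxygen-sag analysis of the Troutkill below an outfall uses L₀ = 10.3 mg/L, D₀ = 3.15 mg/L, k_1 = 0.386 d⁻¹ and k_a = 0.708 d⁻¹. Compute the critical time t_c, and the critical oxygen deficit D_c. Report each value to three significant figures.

At the critical point dD/dt = 0, so k_1 L₀ e^(−k_1 t) = k_a D. Substituting D(t) from the Streeter–Phelps equation and solving for t gives
t_c = ln[(k_a/k_1)(1 − D₀(k_a−k_1)/(k_1 L₀))] / (k_a−k_1).
Here k_a−k_1 = 0.3220 d⁻¹ and 1 − D₀(k_a−k_1)/(k_1 L₀) = 1 − 3.15×0.3220/(0.386×10.3) = 0.7449, so
t_c = ln(1.834 × 0.7449) / 0.3220 = 0.3121 / 0.3220 = 0.9692 d.
L(t_c) = L₀ e^(−k_1 t_c) = 10.3 × 0.6879 = 7.085 mg/L, and at the critical point k_a D_c = k_1 L, so D_c = (0.386/0.708) × 7.085 = 3.863 mg/L.

t_c ≈ 0.969 d; D_c ≈ 3.86 mg/L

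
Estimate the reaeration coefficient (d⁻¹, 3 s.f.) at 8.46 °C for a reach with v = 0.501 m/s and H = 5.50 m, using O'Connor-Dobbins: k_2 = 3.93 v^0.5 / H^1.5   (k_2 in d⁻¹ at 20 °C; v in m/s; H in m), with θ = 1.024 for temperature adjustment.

k_2(20) = 3.93 × 0.501^0.5 / 5.50^1.5 = 3.93 × 0.7078 / 12.90 = 0.2157 d⁻¹.
k_2(8.46) = 0.2157 × 1.024^(8.46−20) = 0.2157 × 0.7606 = 0.1640 d⁻¹.

k_2 ≈ 0.164 d⁻¹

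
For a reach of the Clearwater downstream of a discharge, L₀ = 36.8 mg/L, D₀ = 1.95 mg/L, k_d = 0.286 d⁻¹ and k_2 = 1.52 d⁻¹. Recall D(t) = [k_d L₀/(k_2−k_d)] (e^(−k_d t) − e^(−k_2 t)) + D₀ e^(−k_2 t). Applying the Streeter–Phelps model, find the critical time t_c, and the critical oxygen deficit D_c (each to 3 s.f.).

t_c ≈ 1.14 d; D_c ≈ 4.99 mg/L

With k_2/k_d = 5.315 and 1 − D₀(k_2−k_d)/(k_d L₀) = 0.7714,
t_c = ln(5.315 × 0.7714) / (1.52 − 0.286) = ln(4.100) / 1.234 = 1.411/1.234 = 1.143 d.
D_c = (k_d/k_2) L₀ e^(−k_d t_c) = (0.286/1.52) × 36.8 × e^(−0.286×1.143) = 0.1882 × 36.8 × 0.7211 = 4.993 mg/L.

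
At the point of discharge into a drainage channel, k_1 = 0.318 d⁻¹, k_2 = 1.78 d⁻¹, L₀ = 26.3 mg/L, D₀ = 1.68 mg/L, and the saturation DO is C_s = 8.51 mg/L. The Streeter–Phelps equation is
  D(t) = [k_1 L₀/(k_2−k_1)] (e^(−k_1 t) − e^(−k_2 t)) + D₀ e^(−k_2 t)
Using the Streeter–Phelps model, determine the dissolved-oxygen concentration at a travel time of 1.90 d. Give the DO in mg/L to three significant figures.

k_1 L₀/(k_2−k_1) = 0.318×26.3/(1.78−0.318) = 8.363/1.462 = 5.721 mg/L.
e^(−k_1 t) = e^(−0.318×1.900) = 0.5465; e^(−k_2 t) = e^(−1.78×1.900) = 0.03398.
D = 5.721 × (0.5465 − 0.03398) + 1.68 × 0.03398 = 2.932 + 0.05709 = 2.989 mg/L.
DO = C_s − D = 8.51 − 2.989 = 5.521 mg/L.

DO ≈ 5.52 mg/L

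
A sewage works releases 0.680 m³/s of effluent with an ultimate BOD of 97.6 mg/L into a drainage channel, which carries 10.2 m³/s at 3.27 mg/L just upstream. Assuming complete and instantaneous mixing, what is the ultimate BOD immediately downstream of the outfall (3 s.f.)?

Flow-weighted mixing: C = (Q_r C_r + Q_w C_w)/(Q_r + Q_w)
= (10.2×3.27 + 0.680×97.6)/(10.2 + 0.680) = 99.72/10.88 = 9.166 mg/L.

9.17 mg/L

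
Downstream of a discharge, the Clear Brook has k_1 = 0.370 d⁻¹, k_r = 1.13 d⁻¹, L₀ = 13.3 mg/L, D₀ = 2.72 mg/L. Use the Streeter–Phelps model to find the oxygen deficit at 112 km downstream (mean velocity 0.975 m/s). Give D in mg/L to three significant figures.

Travel time t = x/v = 112 km / (0.975 m/s) = 112000 m / 0.975 m/s = 114900 s = 1.330 d.
k_1 L₀/(k_r−k_1) = 0.370×13.3/(1.13−0.370) = 4.921/0.7600 = 6.475 mg/L.
e^(−k_1 t) = e^(−0.370×1.330) = 0.6114; e^(−k_r t) = e^(−1.13×1.330) = 0.2226.
D = 6.475 × (0.6114 − 0.2226) + 2.72 × 0.2226 = 2.518 + 0.6055 = 3.123 mg/L.

D ≈ 3.12 mg/L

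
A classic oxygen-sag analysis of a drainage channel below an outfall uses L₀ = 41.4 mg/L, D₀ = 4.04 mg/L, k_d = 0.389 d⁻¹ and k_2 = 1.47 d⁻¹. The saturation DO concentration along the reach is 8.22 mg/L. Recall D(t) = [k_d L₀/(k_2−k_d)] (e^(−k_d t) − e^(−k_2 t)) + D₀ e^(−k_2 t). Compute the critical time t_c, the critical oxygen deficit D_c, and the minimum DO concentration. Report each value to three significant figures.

t_c ≈ 0.937 d; D_c ≈ 7.61 mg/L; min DO ≈ 0.611 mg/L

At the critical point dD/dt = 0, so k_d L₀ e^(−k_d t) = k_2 D. Substituting D(t) from the Streeter–Phelps equation and solving for t gives
t_c = ln[(k_2/k_d)(1 − D₀(k_2−k_d)/(k_d L₀))] / (k_2−k_d).
Here k_2−k_d = 1.081 d⁻¹ and 1 − D₀(k_2−k_d)/(k_d L₀) = 1 − 4.04×1.081/(0.389×41.4) = 0.7288, so
t_c = ln(3.779 × 0.7288) / 1.081 = 1.013 / 1.081 = 0.9372 d.
L(t_c) = L₀ e^(−k_d t_c) = 41.4 × 0.6945 = 28.75 mg/L, and at the critical point k_2 D_c = k_d L, so D_c = (0.389/1.47) × 28.75 = 7.609 mg/L.
Minimum DO = C_s − D_c = 8.22 − 7.609 = 0.6114 mg/L.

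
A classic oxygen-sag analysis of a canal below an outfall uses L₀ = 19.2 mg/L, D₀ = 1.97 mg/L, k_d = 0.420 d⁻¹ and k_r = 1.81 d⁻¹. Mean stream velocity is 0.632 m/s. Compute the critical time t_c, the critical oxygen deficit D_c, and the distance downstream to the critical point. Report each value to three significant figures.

t_c ≈ 0.752 d; D_c ≈ 3.25 mg/L; x_c ≈ 41.1 km

t_c = [1/(k_r−k_d)] ln[(k_r/k_d)(1 − D₀(k_r−k_d)/(k_d L₀))]
= [1/(1.81−0.420)] ln[(1.81/0.420)(1 − 1.97×1.390/(0.420×19.2))]
= (1/1.390) ln[4.310 × 0.6604] = 0.7194 × ln(2.846) = 0.7194 × 1.046 = 0.7525 d.
D_c = (k_d/k_r) L₀ e^(−k_d t_c) = (0.420/1.81) × 19.2 × e^(−0.420×0.7525) = 0.2320 × 19.2 × 0.7290 = 3.248 mg/L.
x_c = v t_c = 0.632 m/s × 0.7525 d × 86400 s/d = 41090 m ≈ 41.1 km.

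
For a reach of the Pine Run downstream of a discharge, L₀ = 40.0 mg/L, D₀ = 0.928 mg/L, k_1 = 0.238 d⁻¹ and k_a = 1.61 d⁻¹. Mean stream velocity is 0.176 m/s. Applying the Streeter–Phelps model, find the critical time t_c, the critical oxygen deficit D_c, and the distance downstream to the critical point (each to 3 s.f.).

t_c ≈ 1.29 d; D_c ≈ 4.35 mg/L; x_c ≈ 19.6 km

With k_a/k_1 = 6.765 and 1 − D₀(k_a−k_1)/(k_1 L₀) = 0.8663,
t_c = ln(6.765 × 0.8663) / (1.61 − 0.238) = ln(5.860) / 1.372 = 1.768/1.372 = 1.289 d.
D_c = (k_1/k_a) L₀ e^(−k_1 t_c) = (0.238/1.61) × 40.0 × e^(−0.238×1.289) = 0.1478 × 40.0 × 0.7359 = 4.351 mg/L.
x_c = v t_c = 0.176 m/s × 1.289 d × 86400 s/d = 19600 m ≈ 19.6 km.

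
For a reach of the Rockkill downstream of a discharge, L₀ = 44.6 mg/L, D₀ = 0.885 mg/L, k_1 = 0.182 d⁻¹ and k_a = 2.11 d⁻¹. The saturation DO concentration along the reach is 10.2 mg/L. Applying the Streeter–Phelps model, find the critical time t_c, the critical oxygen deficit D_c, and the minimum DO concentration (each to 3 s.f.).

t_c ≈ 1.15 d; D_c ≈ 3.12 mg/L; min DO ≈ 7.08 mg/L

With k_a/k_1 = 11.59 and 1 − D₀(k_a−k_1)/(k_1 L₀) = 0.7898,
t_c = ln(11.59 × 0.7898) / (2.11 − 0.182) = ln(9.156) / 1.928 = 2.214/1.928 = 1.149 d.
L(t_c) = L₀ e^(−k_1 t_c) = 44.6 × 0.8114 = 36.19 mg/L, and at the critical point k_a D_c = k_1 L, so D_c = (0.182/2.11) × 36.19 = 3.121 mg/L.
Minimum DO = C_s − D_c = 10.2 − 3.121 = 7.079 mg/L.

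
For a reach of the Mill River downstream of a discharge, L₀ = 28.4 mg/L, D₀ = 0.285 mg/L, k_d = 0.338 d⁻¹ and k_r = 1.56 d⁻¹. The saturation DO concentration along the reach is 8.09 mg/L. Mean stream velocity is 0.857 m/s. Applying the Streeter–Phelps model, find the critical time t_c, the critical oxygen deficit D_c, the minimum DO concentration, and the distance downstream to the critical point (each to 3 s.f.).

t_c = [1/(k_r−k_d)] ln[(k_r/k_d)(1 − D₀(k_r−k_d)/(k_d L₀))]
= [1/(1.56−0.338)] ln[(1.56/0.338)(1 − 0.285×1.222/(0.338×28.4))]
= (1/1.222) ln[4.615 × 0.9637] = 0.8183 × ln(4.448) = 0.8183 × 1.492 = 1.221 d.
L(t_c) = L₀ e^(−k_d t_c) = 28.4 × 0.6618 = 18.79 mg/L, and at the critical point k_r D_c = k_d L, so D_c = (0.338/1.56) × 18.79 = 4.072 mg/L.
Minimum DO = C_s − D_c = 8.09 − 4.072 = 4.018 mg/L.
x_c = v t_c = 0.857 m/s × 1.221 d × 86400 s/d = 90430 m ≈ 90.4 km.

t_c ≈ 1.22 d; D_c ≈ 4.07 mg/L; min DO ≈ 4.02 mg/L; x_c ≈ 90.4 km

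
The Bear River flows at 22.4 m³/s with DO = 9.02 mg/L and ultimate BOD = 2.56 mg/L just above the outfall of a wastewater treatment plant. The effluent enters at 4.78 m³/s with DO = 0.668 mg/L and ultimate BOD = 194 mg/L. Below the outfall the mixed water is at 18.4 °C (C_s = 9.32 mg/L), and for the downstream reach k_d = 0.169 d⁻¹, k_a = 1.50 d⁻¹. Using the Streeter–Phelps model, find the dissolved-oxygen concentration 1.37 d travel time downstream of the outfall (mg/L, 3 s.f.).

Mixed DO = (22.4×9.02 + 4.78×0.668)/(22.4+4.78) = 205.2/27.18 = 7.551 mg/L.
Mixed L₀ = (22.4×2.56 + 4.78×194)/(27.18) = 984.7/27.18 = 36.23 mg/L.
Initial deficit D₀ = C_s − DO₀ = 9.32 − 7.551 = 1.769 mg/L.
D(1.37) = [0.169×36.23/(1.50−0.169)](e^(−0.169×1.37) − e^(−1.50×1.37)) + 1.769 e^(−1.50×1.37)
= 4.600 × (0.7933 − 0.1281) + 1.769 × 0.1281 = 3.287 mg/L.
DO = 9.32 − 3.287 = 6.033 mg/L.

DO ≈ 6.03 mg/L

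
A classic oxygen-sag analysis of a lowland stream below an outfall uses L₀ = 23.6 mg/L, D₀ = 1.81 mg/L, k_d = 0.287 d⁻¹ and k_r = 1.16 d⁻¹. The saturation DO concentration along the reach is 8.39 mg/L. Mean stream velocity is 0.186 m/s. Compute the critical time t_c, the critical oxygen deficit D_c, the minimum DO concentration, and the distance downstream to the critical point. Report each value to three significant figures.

t_c ≈ 1.30 d; D_c ≈ 4.03 mg/L; min DO ≈ 4.36 mg/L; x_c ≈ 20.8 km

With k_r/k_d = 4.042 and 1 − D₀(k_r−k_d)/(k_d L₀) = 0.7667,
t_c = ln(4.042 × 0.7667) / (1.16 − 0.287) = ln(3.099) / 0.8730 = 1.131/0.8730 = 1.296 d.
L(t_c) = L₀ e^(−k_d t_c) = 23.6 × 0.6895 = 16.27 mg/L, and at the critical point k_r D_c = k_d L, so D_c = (0.287/1.16) × 16.27 = 4.026 mg/L.
Minimum DO = C_s − D_c = 8.39 − 4.026 = 4.364 mg/L.
x_c = v t_c = 0.186 m/s × 1.296 d × 86400 s/d = 20820 m ≈ 20.8 km.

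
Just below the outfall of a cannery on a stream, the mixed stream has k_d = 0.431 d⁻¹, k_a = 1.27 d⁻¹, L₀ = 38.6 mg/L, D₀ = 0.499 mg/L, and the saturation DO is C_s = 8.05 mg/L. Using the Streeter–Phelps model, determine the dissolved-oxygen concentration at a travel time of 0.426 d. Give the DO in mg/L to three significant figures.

k_d L₀/(k_a−k_d) = 0.431×38.6/(1.27−0.431) = 16.64/0.8390 = 19.83 mg/L.
e^(−k_d t) = e^(−0.431×0.4260) = 0.8323; e^(−k_a t) = e^(−1.27×0.4260) = 0.5822.
D = 19.83 × (0.8323 − 0.5822) + 0.499 × 0.5822 = 4.959 + 0.2905 = 5.250 mg/L.
DO = C_s − D = 8.05 − 5.250 = 2.800 mg/L.

DO ≈ 2.80 mg/L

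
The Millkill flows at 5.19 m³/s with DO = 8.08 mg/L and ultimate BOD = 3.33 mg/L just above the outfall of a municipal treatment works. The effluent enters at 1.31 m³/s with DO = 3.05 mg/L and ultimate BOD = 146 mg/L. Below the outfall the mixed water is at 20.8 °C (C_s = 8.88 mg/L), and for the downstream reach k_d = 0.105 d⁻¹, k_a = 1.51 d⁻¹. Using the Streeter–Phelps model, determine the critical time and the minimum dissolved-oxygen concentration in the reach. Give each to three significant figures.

Mixed DO = (5.19×8.08 + 1.31×3.05)/(5.19+1.31) = 45.93/6.500 = 7.066 mg/L.
Mixed L₀ = (5.19×3.33 + 1.31×146)/(6.500) = 208.5/6.500 = 32.08 mg/L.
Initial deficit D₀ = C_s − DO₀ = 8.88 − 7.066 = 1.814 mg/L.
t_c = (1/1.405) ln[(1.51/0.105)(1 − 1.814×1.405/(0.105×32.08))] = 0.7117 × ln(3.502) = 0.8922 d.
D_c = (0.105/1.51) × 32.08 × e^(−0.105×0.8922) = 0.06954 × 32.08 × 0.9106 = 2.031 mg/L.
Minimum DO = 8.88 − 2.031 = 6.849 mg/L.

t_c ≈ 0.892 d; minimum DO ≈ 6.85 mg/L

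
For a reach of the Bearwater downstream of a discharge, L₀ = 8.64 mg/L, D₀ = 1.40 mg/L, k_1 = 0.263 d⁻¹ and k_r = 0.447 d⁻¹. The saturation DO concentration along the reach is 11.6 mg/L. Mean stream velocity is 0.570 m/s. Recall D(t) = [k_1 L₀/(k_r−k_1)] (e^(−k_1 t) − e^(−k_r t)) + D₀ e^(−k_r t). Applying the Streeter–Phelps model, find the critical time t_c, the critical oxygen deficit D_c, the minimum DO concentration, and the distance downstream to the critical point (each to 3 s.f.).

t_c = [1/(k_r−k_1)] ln[(k_r/k_1)(1 − D₀(k_r−k_1)/(k_1 L₀))]
= [1/(0.447−0.263)] ln[(0.447/0.263)(1 − 1.40×0.1840/(0.263×8.64))]
= (1/0.1840) ln[1.700 × 0.8866] = 5.435 × ln(1.507) = 5.435 × 0.4101 = 2.229 d.
L(t_c) = L₀ e^(−k_1 t_c) = 8.64 × 0.5565 = 4.808 mg/L, and at the critical point k_r D_c = k_1 L, so D_c = (0.263/0.447) × 4.808 = 2.829 mg/L.
Minimum DO = C_s − D_c = 11.6 − 2.829 = 8.771 mg/L.
x_c = v t_c = 0.570 m/s × 2.229 d × 86400 s/d = 109800 m ≈ 110 km.

t_c ≈ 2.23 d; D_c ≈ 2.83 mg/L; min DO ≈ 8.77 mg/L; x_c ≈ 110 km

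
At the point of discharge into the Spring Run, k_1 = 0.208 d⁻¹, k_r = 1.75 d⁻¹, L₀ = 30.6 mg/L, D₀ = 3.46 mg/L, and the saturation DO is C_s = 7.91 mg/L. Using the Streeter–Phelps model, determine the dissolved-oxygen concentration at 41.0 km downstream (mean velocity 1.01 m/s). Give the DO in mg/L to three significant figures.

Travel time t = x/v = 41.0 km / (1.01 m/s) = 41000 m / 1.01 m/s = 40590 s = 0.4698 d.
k_1 L₀/(k_r−k_1) = 0.208×30.6/(1.75−0.208) = 6.365/1.542 = 4.128 mg/L.
e^(−k_1 t) = e^(−0.208×0.4698) = 0.9069; e^(−k_r t) = e^(−1.75×0.4698) = 0.4395.
D = 4.128 × (0.9069 − 0.4395) + 3.46 × 0.4395 = 1.929 + 1.521 = 3.450 mg/L.
DO = C_s − D = 7.91 − 3.450 = 4.460 mg/L.

DO ≈ 4.46 mg/L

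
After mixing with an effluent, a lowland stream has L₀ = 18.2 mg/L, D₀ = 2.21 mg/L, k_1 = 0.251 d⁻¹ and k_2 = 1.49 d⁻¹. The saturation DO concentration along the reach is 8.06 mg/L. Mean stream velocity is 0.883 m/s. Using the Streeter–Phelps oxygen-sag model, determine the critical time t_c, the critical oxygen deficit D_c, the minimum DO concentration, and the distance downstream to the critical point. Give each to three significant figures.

t_c ≈ 0.699 d; D_c ≈ 2.57 mg/L; min DO ≈ 5.49 mg/L; x_c ≈ 53.3 km

With k_2/k_1 = 5.936 and 1 − D₀(k_2−k_1)/(k_1 L₀) = 0.4006,
t_c = ln(5.936 × 0.4006) / (1.49 − 0.251) = ln(2.378) / 1.239 = 0.8663/1.239 = 0.6992 d.
L(t_c) = L₀ e^(−k_1 t_c) = 18.2 × 0.8390 = 15.27 mg/L, and at the critical point k_2 D_c = k_1 L, so D_c = (0.251/1.49) × 15.27 = 2.572 mg/L.
Minimum DO = C_s − D_c = 8.06 − 2.572 = 5.488 mg/L.
x_c = v t_c = 0.883 m/s × 0.6992 d × 86400 s/d = 53340 m ≈ 53.3 km.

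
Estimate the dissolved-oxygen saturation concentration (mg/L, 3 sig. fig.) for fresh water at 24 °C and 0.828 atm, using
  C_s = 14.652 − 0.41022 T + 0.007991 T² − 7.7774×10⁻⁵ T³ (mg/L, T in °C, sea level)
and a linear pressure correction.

C_s ≈ 6.90 mg/L

At sea level: C_s = 14.652 − 0.41022×24 + 0.007991×24² − 7.7774×10⁻⁵×24³ = 8.334 mg/L.
Pressure correction: C_s' = 8.334 × 0.828 = 6.901 mg/L.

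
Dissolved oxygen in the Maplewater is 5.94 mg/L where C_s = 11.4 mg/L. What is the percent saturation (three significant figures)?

% saturation = C/C_s × 100 = 5.94/11.4 × 100 = 52.1 %.

52.1 % saturation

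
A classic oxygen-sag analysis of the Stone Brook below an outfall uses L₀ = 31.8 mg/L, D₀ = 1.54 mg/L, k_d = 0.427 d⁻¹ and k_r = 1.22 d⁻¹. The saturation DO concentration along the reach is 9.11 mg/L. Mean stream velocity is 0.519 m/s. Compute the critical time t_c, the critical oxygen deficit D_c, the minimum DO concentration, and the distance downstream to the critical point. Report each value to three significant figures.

t_c ≈ 1.21 d; D_c ≈ 6.65 mg/L; min DO ≈ 2.46 mg/L; x_c ≈ 54.0 km

At the critical point dD/dt = 0, so k_d L₀ e^(−k_d t) = k_r D. Substituting D(t) from the Streeter–Phelps equation and solving for t gives
t_c = ln[(k_r/k_d)(1 − D₀(k_r−k_d)/(k_d L₀))] / (k_r−k_d).
Here k_r−k_d = 0.7930 d⁻¹ and 1 − D₀(k_r−k_d)/(k_d L₀) = 1 − 1.54×0.7930/(0.427×31.8) = 0.9101, so
t_c = ln(2.857 × 0.9101) / 0.7930 = 0.9556 / 0.7930 = 1.205 d.
D_c = (k_d/k_r) L₀ e^(−k_d t_c) = (0.427/1.22) × 31.8 × e^(−0.427×1.205) = 0.3500 × 31.8 × 0.5978 = 6.653 mg/L.
Minimum DO = C_s − D_c = 9.11 − 6.653 = 2.457 mg/L.
x_c = v t_c = 0.519 m/s × 1.205 d × 86400 s/d = 54040 m ≈ 54.0 km.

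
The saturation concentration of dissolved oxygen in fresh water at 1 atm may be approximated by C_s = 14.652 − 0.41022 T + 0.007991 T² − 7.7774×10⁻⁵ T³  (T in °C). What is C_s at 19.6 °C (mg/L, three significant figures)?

C_s = 14.652 − 0.41022×19.6 + 0.007991×19.6² − 7.7774×10⁻⁵×19.6³ = 9.096 mg/L.

C_s ≈ 9.10 mg/L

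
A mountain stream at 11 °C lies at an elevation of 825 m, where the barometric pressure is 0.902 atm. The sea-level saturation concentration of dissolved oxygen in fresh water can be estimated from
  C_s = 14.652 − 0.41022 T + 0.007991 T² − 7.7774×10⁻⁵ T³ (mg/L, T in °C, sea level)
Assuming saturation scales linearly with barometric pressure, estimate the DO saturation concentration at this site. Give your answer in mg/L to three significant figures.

C_s ≈ 9.92 mg/L

At sea level: C_s = 14.652 − 0.41022×11 + 0.007991×11² − 7.7774×10⁻⁵×11³ = 11.00 mg/L.
Pressure correction: C_s' = 11.00 × 0.902 = 9.925 mg/L.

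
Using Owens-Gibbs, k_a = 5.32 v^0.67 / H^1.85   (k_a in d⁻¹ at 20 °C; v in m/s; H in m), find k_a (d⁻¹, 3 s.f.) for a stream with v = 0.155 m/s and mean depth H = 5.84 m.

k_a = 5.32 × 0.155^0.67 / 5.84^1.85 = 5.32 × 0.2868 / 26.17 = 0.05829 d⁻¹.

k_a ≈ 0.0583 d⁻¹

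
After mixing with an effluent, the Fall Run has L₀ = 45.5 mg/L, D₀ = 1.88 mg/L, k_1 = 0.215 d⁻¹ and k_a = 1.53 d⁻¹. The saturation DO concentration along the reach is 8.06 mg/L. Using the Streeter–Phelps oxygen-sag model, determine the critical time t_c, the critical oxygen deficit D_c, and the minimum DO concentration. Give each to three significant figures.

t_c ≈ 1.27 d; D_c ≈ 4.87 mg/L; min DO ≈ 3.19 mg/L

t_c = [1/(k_a−k_1)] ln[(k_a/k_1)(1 − D₀(k_a−k_1)/(k_1 L₀))]
= [1/(1.53−0.215)] ln[(1.53/0.215)(1 − 1.88×1.315/(0.215×45.5))]
= (1/1.315) ln[7.116 × 0.7473] = 0.7605 × ln(5.318) = 0.7605 × 1.671 = 1.271 d.
L(t_c) = L₀ e^(−k_1 t_c) = 45.5 × 0.7609 = 34.62 mg/L, and at the critical point k_a D_c = k_1 L, so D_c = (0.215/1.53) × 34.62 = 4.865 mg/L.
Minimum DO = C_s − D_c = 8.06 − 4.865 = 3.195 mg/L.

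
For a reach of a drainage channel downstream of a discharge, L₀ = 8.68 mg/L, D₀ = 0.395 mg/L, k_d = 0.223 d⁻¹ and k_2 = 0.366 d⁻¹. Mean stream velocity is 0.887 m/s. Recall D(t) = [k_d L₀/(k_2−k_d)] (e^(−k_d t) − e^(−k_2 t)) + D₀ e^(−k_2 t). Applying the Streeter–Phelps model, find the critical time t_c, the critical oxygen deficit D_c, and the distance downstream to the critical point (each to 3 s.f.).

t_c ≈ 3.26 d; D_c ≈ 2.56 mg/L; x_c ≈ 250 km

t_c = [1/(k_2−k_d)] ln[(k_2/k_d)(1 − D₀(k_2−k_d)/(k_d L₀))]
= [1/(0.366−0.223)] ln[(0.366/0.223)(1 − 0.395×0.1430/(0.223×8.68))]
= (1/0.1430) ln[1.641 × 0.9708] = 6.993 × ln(1.593) = 6.993 × 0.4658 = 3.258 d.
L(t_c) = L₀ e^(−k_d t_c) = 8.68 × 0.4836 = 4.198 mg/L, and at the critical point k_2 D_c = k_d L, so D_c = (0.223/0.366) × 4.198 = 2.558 mg/L.
x_c = v t_c = 0.887 m/s × 3.258 d × 86400 s/d = 249700 m ≈ 250 km.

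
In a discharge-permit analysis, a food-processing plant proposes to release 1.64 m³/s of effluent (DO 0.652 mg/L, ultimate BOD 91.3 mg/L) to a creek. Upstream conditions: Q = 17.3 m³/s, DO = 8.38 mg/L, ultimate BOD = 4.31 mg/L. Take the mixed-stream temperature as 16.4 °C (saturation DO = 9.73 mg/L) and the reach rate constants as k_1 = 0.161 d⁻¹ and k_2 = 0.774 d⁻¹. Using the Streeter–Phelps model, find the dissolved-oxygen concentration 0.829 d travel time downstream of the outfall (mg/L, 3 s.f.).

Mixed DO = (17.3×8.38 + 1.64×0.652)/(17.3+1.64) = 146.0/18.94 = 7.711 mg/L.
Mixed L₀ = (17.3×4.31 + 1.64×91.3)/(18.94) = 224.3/18.94 = 11.84 mg/L.
Initial deficit D₀ = C_s − DO₀ = 9.73 − 7.711 = 2.019 mg/L.
D(0.829) = [0.161×11.84/(0.774−0.161)](e^(−0.161×0.829) − e^(−0.774×0.829)) + 2.019 e^(−0.774×0.829)
= 3.110 × (0.8751 − 0.5264) + 2.019 × 0.5264 = 2.147 mg/L.
DO = 9.73 − 2.147 = 7.583 mg/L.

DO ≈ 7.58 mg/L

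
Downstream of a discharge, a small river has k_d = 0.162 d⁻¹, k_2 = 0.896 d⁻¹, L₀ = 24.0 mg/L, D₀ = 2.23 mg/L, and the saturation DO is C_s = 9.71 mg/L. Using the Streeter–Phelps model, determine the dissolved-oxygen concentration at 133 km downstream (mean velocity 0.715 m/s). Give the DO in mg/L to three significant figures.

Travel time t = x/v = 133 km / (0.715 m/s) = 133000 m / 0.715 m/s = 186000 s = 2.153 d.
k_d L₀/(k_2−k_d) = 0.162×24.0/(0.896−0.162) = 3.888/0.7340 = 5.297 mg/L.
e^(−k_d t) = e^(−0.162×2.153) = 0.7056; e^(−k_2 t) = e^(−0.896×2.153) = 0.1453.
D = 5.297 × (0.7056 − 0.1453) + 2.23 × 0.1453 = 2.968 + 0.3240 = 3.292 mg/L.
DO = C_s − D = 9.71 − 3.292 = 6.418 mg/L.

DO ≈ 6.42 mg/L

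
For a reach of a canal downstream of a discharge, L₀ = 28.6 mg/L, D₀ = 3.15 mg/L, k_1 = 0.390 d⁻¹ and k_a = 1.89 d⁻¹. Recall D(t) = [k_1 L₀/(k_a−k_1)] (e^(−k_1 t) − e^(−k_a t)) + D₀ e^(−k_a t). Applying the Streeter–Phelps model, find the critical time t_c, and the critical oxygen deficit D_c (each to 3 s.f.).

t_c ≈ 0.685 d; D_c ≈ 4.52 mg/L

With k_a/k_1 = 4.846 and 1 − D₀(k_a−k_1)/(k_1 L₀) = 0.5764,
t_c = ln(4.846 × 0.5764) / (1.89 − 0.390) = ln(2.793) / 1.500 = 1.027/1.500 = 0.6848 d.
L(t_c) = L₀ e^(−k_1 t_c) = 28.6 × 0.7656 = 21.90 mg/L, and at the critical point k_a D_c = k_1 L, so D_c = (0.390/1.89) × 21.90 = 4.518 mg/L.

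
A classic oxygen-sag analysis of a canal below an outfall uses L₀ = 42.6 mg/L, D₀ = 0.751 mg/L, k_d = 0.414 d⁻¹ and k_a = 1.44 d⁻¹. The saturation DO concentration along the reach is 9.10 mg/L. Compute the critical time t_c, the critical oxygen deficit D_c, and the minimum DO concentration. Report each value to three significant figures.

At the critical point dD/dt = 0, so k_d L₀ e^(−k_d t) = k_a D. Substituting D(t) from the Streeter–Phelps equation and solving for t gives
t_c = ln[(k_a/k_d)(1 − D₀(k_a−k_d)/(k_d L₀))] / (k_a−k_d).
Here k_a−k_d = 1.026 d⁻¹ and 1 − D₀(k_a−k_d)/(k_d L₀) = 1 − 0.751×1.026/(0.414×42.6) = 0.9563, so
t_c = ln(3.478 × 0.9563) / 1.026 = 1.202 / 1.026 = 1.171 d.
L(t_c) = L₀ e^(−k_d t_c) = 42.6 × 0.6157 = 26.23 mg/L, and at the critical point k_a D_c = k_d L, so D_c = (0.414/1.44) × 26.23 = 7.541 mg/L.
Minimum DO = C_s − D_c = 9.10 − 7.541 = 1.559 mg/L.

t_c ≈ 1.17 d; D_c ≈ 7.54 mg/L; min DO ≈ 1.56 mg/L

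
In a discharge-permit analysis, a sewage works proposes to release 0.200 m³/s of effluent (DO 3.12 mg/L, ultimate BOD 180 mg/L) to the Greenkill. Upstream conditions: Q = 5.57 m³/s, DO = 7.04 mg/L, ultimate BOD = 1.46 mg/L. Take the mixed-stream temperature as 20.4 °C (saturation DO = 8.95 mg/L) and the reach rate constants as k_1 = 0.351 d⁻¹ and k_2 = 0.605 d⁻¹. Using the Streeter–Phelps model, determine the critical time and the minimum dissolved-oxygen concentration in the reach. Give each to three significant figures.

t_c ≈ 1.30 d; minimum DO ≈ 6.13 mg/L

Mixed DO = (5.57×7.04 + 0.200×3.12)/(5.57+0.200) = 39.84/5.770 = 6.904 mg/L.
Mixed L₀ = (5.57×1.46 + 0.200×180)/(5.770) = 44.13/5.770 = 7.649 mg/L.
Initial deficit D₀ = C_s − DO₀ = 8.95 − 6.904 = 2.046 mg/L.
t_c = (1/0.2540) ln[(0.605/0.351)(1 − 2.046×0.2540/(0.351×7.649))] = 3.937 × ln(1.390) = 1.296 d.
D_c = (0.351/0.605) × 7.649 × e^(−0.351×1.296) = 0.5802 × 7.649 × 0.6344 = 2.815 mg/L.
Minimum DO = 8.95 − 2.815 = 6.135 mg/L.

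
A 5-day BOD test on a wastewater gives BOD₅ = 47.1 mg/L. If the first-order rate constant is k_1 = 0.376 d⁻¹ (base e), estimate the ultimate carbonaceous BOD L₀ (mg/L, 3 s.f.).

L₀ ≈ 55.6 mg/L

BOD₅ = L₀(1 − e^(−5k_1)) ⇒ L₀ = BOD₅ / (1 − e^(−5×0.376))
= 47.1 / (1 − 0.1526) = 47.1 / 0.8474 = 55.58 mg/L.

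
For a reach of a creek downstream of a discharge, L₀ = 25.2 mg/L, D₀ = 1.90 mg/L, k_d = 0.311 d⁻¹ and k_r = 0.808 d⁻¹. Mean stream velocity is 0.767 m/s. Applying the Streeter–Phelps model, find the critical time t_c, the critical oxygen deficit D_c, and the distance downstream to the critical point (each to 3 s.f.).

With k_r/k_d = 2.598 and 1 − D₀(k_r−k_d)/(k_d L₀) = 0.8795,
t_c = ln(2.598 × 0.8795) / (0.808 − 0.311) = ln(2.285) / 0.4970 = 0.8264/0.4970 = 1.663 d.
L(t_c) = L₀ e^(−k_d t_c) = 25.2 × 0.5962 = 15.03 mg/L, and at the critical point k_r D_c = k_d L, so D_c = (0.311/0.808) × 15.03 = 5.783 mg/L.
x_c = v t_c = 0.767 m/s × 1.663 d × 86400 s/d = 110200 m ≈ 110 km.

t_c ≈ 1.66 d; D_c ≈ 5.78 mg/L; x_c ≈ 110 km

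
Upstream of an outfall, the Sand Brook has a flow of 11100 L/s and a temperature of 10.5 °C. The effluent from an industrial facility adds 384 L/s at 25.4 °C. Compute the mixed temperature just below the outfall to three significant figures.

Flow-weighted mixing: C = (Q_r C_r + Q_w C_w)/(Q_r + Q_w)
= (11100×10.5 + 384×25.4)/(11100 + 384) = 126300/11480 = 11.00 °C.

11.0 °C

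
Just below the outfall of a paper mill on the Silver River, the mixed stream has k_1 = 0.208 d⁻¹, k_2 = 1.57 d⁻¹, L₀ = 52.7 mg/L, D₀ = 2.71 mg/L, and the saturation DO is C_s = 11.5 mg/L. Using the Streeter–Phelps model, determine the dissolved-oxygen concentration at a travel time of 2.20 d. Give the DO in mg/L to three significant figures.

k_1 L₀/(k_2−k_1) = 0.208×52.7/(1.57−0.208) = 10.96/1.362 = 8.048 mg/L.
e^(−k_1 t) = e^(−0.208×2.200) = 0.6328; e^(−k_2 t) = e^(−1.57×2.200) = 0.03162.
D = 8.048 × (0.6328 − 0.03162) + 2.71 × 0.03162 = 4.838 + 0.08569 = 4.924 mg/L.
DO = C_s − D = 11.5 − 4.924 = 6.576 mg/L.

DO ≈ 6.58 mg/L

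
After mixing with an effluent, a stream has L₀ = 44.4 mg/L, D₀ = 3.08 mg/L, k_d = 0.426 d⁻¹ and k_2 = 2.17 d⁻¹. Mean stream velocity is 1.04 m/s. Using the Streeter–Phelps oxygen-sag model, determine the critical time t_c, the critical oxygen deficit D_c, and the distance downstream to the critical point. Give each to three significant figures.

At the critical point dD/dt = 0, so k_d L₀ e^(−k_d t) = k_2 D. Substituting D(t) from the Streeter–Phelps equation and solving for t gives
t_c = ln[(k_2/k_d)(1 − D₀(k_2−k_d)/(k_d L₀))] / (k_2−k_d).
Here k_2−k_d = 1.744 d⁻¹ and 1 − D₀(k_2−k_d)/(k_d L₀) = 1 − 3.08×1.744/(0.426×44.4) = 0.7160, so
t_c = ln(5.094 × 0.7160) / 1.744 = 1.294 / 1.744 = 0.7420 d.
D_c = (k_d/k_2) L₀ e^(−k_d t_c) = (0.426/2.17) × 44.4 × e^(−0.426×0.7420) = 0.1963 × 44.4 × 0.7290 = 6.354 mg/L.
x_c = v t_c = 1.04 m/s × 0.7420 d × 86400 s/d = 66670 m ≈ 66.7 km.

t_c ≈ 0.742 d; D_c ≈ 6.35 mg/L; x_c ≈ 66.7 km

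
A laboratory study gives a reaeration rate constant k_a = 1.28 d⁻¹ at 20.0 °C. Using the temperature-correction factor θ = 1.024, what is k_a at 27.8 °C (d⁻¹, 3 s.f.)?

k_a ≈ 1.54 d⁻¹

k_a(T₂) = k_a(T₁) · θ^(T₂−T₁) = 1.28 × 1.024^(27.8−20.0)
= 1.28 × 1.024^7.80 = 1.28 × 1.203 = 1.540 d⁻¹.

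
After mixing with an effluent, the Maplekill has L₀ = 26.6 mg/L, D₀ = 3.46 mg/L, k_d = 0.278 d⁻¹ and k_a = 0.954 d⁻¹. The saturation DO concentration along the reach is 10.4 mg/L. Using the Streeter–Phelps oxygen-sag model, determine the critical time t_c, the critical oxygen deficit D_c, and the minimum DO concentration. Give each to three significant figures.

t_c ≈ 1.26 d; D_c ≈ 5.46 mg/L; min DO ≈ 4.94 mg/L

At the critical point dD/dt = 0, so k_d L₀ e^(−k_d t) = k_a D. Substituting D(t) from the Streeter–Phelps equation and solving for t gives
t_c = ln[(k_a/k_d)(1 − D₀(k_a−k_d)/(k_d L₀))] / (k_a−k_d).
Here k_a−k_d = 0.6760 d⁻¹ and 1 − D₀(k_a−k_d)/(k_d L₀) = 1 − 3.46×0.6760/(0.278×26.6) = 0.6837, so
t_c = ln(3.432 × 0.6837) / 0.6760 = 0.8528 / 0.6760 = 1.262 d.
L(t_c) = L₀ e^(−k_d t_c) = 26.6 × 0.7042 = 18.73 mg/L, and at the critical point k_a D_c = k_d L, so D_c = (0.278/0.954) × 18.73 = 5.458 mg/L.
Minimum DO = C_s − D_c = 10.4 − 5.458 = 4.942 mg/L.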